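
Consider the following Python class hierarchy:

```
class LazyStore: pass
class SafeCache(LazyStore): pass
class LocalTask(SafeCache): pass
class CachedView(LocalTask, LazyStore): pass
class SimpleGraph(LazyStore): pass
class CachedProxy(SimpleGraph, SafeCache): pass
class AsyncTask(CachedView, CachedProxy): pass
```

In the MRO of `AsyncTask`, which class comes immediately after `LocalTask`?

CachedProxy

L[AsyncTask] = AsyncTask + merge(L[CachedView], L[CachedProxy], [CachedView CachedProxy])
  take CachedView:  [CachedView LocalTask SafeCache LazyStore object] + [CachedProxy SimpleGraph SafeCache LazyStore object] + [CachedView CachedProxy]
  take LocalTask:  [LocalTask SafeCache LazyStore object] + [CachedProxy SimpleGraph SafeCache LazyStore object] + [CachedProxy]
  take CachedProxy:  [SafeCache LazyStore object] + [CachedProxy SimpleGraph SafeCache LazyStore object] + [CachedProxy]
  take SimpleGraph:  [SafeCache LazyStore object] + [SimpleGraph SafeCache LazyStore object]
  take SafeCache:  [SafeCache LazyStore object] + [SafeCache LazyStore object]
  take LazyStore:  [LazyStore object] + [LazyStore object]
  take object:  [object] + [object]
MRO: AsyncTask CachedView LocalTask CachedProxy SimpleGraph SafeCache LazyStore object
LocalTask is at position 2; next is CachedProxy.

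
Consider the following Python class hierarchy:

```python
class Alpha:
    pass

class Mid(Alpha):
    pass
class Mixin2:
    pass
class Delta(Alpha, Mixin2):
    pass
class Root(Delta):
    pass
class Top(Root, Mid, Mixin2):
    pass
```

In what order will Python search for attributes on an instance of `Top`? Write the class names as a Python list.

[Top, Root, Delta, Mid, Alpha, Mixin2, object]

L[Top] = Top + merge(L[Root], L[Mid], L[Mixin2], [Root Mid Mixin2])
  take Root:  [Root Delta Alpha Mixin2 object] + [Mid Alpha object] + [Mixin2 object] + [Root Mid Mixin2]
  take Delta:  [Delta Alpha Mixin2 object] + [Mid Alpha object] + [Mixin2 object] + [Mid Mixin2]
  take Mid:  [Alpha Mixin2 object] + [Mid Alpha object] + [Mixin2 object] + [Mid Mixin2]
  take Alpha:  [Alpha Mixin2 object] + [Alpha object] + [Mixin2 object] + [Mixin2]
  take Mixin2:  [Mixin2 object] + [object] + [Mixin2 object] + [Mixin2]
  take object:  [object] + [object] + [object]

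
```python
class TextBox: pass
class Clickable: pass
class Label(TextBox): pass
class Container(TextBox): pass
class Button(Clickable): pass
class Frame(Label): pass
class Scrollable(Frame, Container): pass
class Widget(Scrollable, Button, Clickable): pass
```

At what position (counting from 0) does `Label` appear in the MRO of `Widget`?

L[Widget] = Widget + merge(L[Scrollable], L[Button], L[Clickable], [Scrollable Button Clickable])
  take Scrollable:  [Scrollable Frame Label Container TextBox object] + [Button Clickable object] + [Clickable object] + [Scrollable Button Clickable]
  take Frame:  [Frame Label Container TextBox object] + [Button Clickable object] + [Clickable object] + [Button Clickable]
  take Label:  [Label Container TextBox object] + [Button Clickable object] + [Clickable object] + [Button Clickable]
  take Container:  [Container TextBox object] + [Button Clickable object] + [Clickable object] + [Button Clickable]
  take TextBox:  [TextBox object] + [Button Clickable object] + [Clickable object] + [Button Clickable]
  take Button:  [object] + [Button Clickable object] + [Clickable object] + [Button Clickable]
  take Clickable:  [object] + [Clickable object] + [Clickable object] + [Clickable]
  take object:  [object] + [object] + [object]
MRO: Widget Scrollable Frame Label Container TextBox Button Clickable object
Label sits at index 3.

3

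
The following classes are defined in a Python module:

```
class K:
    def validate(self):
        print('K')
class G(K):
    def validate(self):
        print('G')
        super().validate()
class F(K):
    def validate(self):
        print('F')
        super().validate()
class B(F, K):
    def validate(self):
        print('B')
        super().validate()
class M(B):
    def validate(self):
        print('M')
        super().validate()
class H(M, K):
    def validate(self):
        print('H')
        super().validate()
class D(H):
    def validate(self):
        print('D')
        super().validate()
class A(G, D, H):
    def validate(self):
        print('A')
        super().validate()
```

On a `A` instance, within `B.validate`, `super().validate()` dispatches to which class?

F

L[A] = A + merge(L[G], L[D], L[H], [G D H])
  take G:  [G K object] + [D H M B F K object] + [H M B F K object] + [G D H]
  take D:  [K object] + [D H M B F K object] + [H M B F K object] + [D H]
  take H:  [K object] + [H M B F K object] + [H M B F K object] + [H]
  take M:  [K object] + [M B F K object] + [M B F K object]
  take B:  [K object] + [B F K object] + [B F K object]
  take F:  [K object] + [F K object] + [F K object]
  take K:  [K object] + [K object] + [K object]
  take object:  [object] + [object] + [object]
MRO: A G D H M B F K object
super() in B.validate on a A instance goes to the class after B in A's MRO: F.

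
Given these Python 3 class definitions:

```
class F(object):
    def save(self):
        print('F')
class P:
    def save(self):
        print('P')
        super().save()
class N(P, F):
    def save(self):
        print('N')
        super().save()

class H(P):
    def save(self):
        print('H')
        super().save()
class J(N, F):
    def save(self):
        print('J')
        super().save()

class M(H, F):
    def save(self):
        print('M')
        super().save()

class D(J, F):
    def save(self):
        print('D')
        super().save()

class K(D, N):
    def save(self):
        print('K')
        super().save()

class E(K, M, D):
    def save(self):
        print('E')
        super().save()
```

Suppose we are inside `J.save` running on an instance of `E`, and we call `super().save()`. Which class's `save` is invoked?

N

L[E] = E + merge(L[K], L[M], L[D], [K M D])
  take K:  [K D J N P F object] + [M H P F object] + [D J N P F object] + [K M D]
  take M:  [D J N P F object] + [M H P F object] + [D J N P F object] + [M D]
  take D:  [D J N P F object] + [H P F object] + [D J N P F object] + [D]
  take J:  [J N P F object] + [H P F object] + [J N P F object]
  take N:  [N P F object] + [H P F object] + [N P F object]
  take H:  [P F object] + [H P F object] + [P F object]
  take P:  [P F object] + [P F object] + [P F object]
  take F:  [F object] + [F object] + [F object]
  take object:  [object] + [object] + [object]
MRO: E K M D J N H P F object
super() in J.save on a E instance goes to the class after J in E's MRO: N.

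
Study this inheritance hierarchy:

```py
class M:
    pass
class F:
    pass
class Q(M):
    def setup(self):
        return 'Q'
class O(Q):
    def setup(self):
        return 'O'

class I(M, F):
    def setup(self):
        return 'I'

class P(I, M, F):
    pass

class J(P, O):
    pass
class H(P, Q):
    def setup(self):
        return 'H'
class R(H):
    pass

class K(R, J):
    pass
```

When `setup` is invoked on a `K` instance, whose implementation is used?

L[K] = K + merge(L[R], L[J], [R J])
  take R:  [R H P I Q M F object] + [J P I O Q M F object] + [R J]
  take H:  [H P I Q M F object] + [J P I O Q M F object] + [J]
  take J:  [P I Q M F object] + [J P I O Q M F object] + [J]
  take P:  [P I Q M F object] + [P I O Q M F object]
  take I:  [I Q M F object] + [I O Q M F object]
  take O:  [Q M F object] + [O Q M F object]
  take Q:  [Q M F object] + [Q M F object]
  take M:  [M F object] + [M F object]
  take F:  [F object] + [F object]
  take object:  [object] + [object]
MRO: K R H J P I O Q M F object
setup is defined in: H, I, O, Q. First along the MRO is H.

H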